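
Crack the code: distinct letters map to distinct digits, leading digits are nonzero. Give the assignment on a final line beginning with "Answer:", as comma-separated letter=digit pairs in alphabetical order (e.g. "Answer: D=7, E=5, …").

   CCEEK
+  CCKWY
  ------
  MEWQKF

Step 1. [col 1: K + Y ≡ F (mod 10)] column 1 (K + Y ≡ F (mod 10), carry-in 0) doesn't pin F yet; pick F=9 and continue. So F=9.
Step 2. [M] the sum has 6 digits but both addends have 5; that extra leading digit M is the final carry, namely 1, so M=1.
Step 3. [col 1: K + Y ≡ F (mod 10)] several values work for K in column 1 (K + Y ≡ F (mod 10), carry-in 0); try K=5 ⇒ K=5.
Step 4. [col 1: K + Y ≡ F (mod 10)] column 1 reads K+Y+carry(0)=F with K=5, F=9; with digits 1,5,9 already taken and all letters distinct, the only value for Y is 4. So Y=4.
Step 5. [col 2: E + W ≡ K (mod 10)] E=3 is one option consistent with column 2 (E + W ≡ K (mod 10), carry-in 0) — take it ⇒ E=3.
Step 6. [col 2: E + W ≡ K (mod 10)] in column 2 we have E+W≡K with carry-in 0; given E=3, K=5 and digits 1,3,4,5,9 already taken and all letters distinct, that pins W to 2 ⇒ W=2.
Step 7. [col 3: E + K ≡ Q (mod 10)] column 3: given E=3, K=5, carry-in 0, and digits 1,2,3,4,5,9 already taken and all letters distinct, E+K≡Q (mod 10) forces Q=8 ⇒ Q=8.
Step 8. [col 4: C + C ≡ W (mod 10)] column 4: given W=2, carry-in 0, and digits 1,2,3,4,5,8,9 already taken and all letters distinct, C+C≡W (mod 10) forces C=6 ⇒ C=6.

Answer: C=6, E=3, F=9, K=5, M=1, Q=8, W=2, Y=4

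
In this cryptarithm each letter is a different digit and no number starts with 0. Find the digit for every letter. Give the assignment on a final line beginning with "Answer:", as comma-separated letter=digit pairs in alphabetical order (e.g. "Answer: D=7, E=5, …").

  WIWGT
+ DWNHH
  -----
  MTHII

Step 1. [col 1: T + H ≡ I (mod 10)] T=9 is one option consistent with column 1 (T + H ≡ I (mod 10), carry-in 0) — take it ⇒ T=9.
Step 2. [col 1: T + H ≡ I (mod 10)] column 1 (T + H ≡ I (mod 10), carry-in 0) doesn't pin H yet; pick H=6 and continue, so H=6.
Step 3. [col 1: T + H ≡ I (mod 10)] in column 1 we have T+H≡I with carry-in 0; given T=9, H=6 and digits 6,9 already taken and all letters distinct, that pins I to 5 ⇒ I=5.
Step 4. [col 2: G + H ≡ I (mod 10)] in column 2 we have G+H≡I with carry-in 1; given H=6, I=5 and digits 5,6,9 already taken and all letters distinct, that pins G to 8 ⇒ G=8.
Step 5. [col 3: W + N ≡ H (mod 10)] no forcing yet in column 3 (carry-in 1); W=4 is free and consistent — try it. So W=4.
Step 6. [col 3: W + N ≡ H (mod 10)] column 3 reads W+N+carry(1)=H with W=4, H=6; with digits 4,5,6,8,9 already taken and all letters distinct, the only value for N is 1, so N=1.
Step 7. [col 5: W + D ≡ M (mod 10)] from column 5 (W=4, carry-in 0, digits 1,4,5,6,8,9 already taken and all letters distinct): D must equal 3. So D=3.
Step 8. [col 5: W + D ≡ M (mod 10)] in column 5 we have W+D≡M with carry-in 0; given W=4, D=3 and digits 1,3,4,5,6,8,9 already taken and all letters distinct, that pins M to 7, so M=7.

Answer: D=3, G=8, H=6, I=5, M=7, N=1, T=9, W=4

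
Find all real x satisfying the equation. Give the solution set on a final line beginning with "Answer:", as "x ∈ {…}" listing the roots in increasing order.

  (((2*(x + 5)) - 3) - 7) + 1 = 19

Step 1. [(((2*(x + 5)) - 3) - 7) + 1 = 19] +1 is outermost — subtract 1 both sides, so sub: ((2*(x + 5)) - 3) - 7 = 18.
Step 2. [((2*(x + 5)) - 3) - 7 = 18] -7 is outermost — add 7 both sides ⇒ sub: (2*(x + 5)) - 3 = 25.
Step 3. [(2*(x + 5)) - 3 = 25] add 3: x sits inside (… - 3). So sub: 2*(x + 5) = 28.
Step 4. [2*(x + 5) = 28] leading coefficient 2: divide by 2. So div: x + 5 = 14.
Step 5. [x + 5 = 14] subtract 5: x sits inside (… + 5). So sub: x = 9.

Answer: x ∈ {9}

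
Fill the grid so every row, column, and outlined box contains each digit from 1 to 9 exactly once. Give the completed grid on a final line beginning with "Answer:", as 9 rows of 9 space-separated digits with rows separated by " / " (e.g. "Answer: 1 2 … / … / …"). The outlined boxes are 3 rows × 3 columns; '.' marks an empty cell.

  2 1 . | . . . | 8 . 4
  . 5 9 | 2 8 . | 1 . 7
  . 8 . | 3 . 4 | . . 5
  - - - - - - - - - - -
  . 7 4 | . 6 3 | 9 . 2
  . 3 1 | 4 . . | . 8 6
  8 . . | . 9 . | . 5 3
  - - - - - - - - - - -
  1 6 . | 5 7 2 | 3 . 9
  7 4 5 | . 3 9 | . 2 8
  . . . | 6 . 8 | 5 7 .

Step 1. [r3c1∈{6}] only 6 remains possible at r3c1. So r3c1=6.
Step 2. [r8c4∈{1}] only 1 remains possible at r8c4, so r8c4=1.
Step 3. [r6c4∈{7}] nothing but 7 survives at r6c4. So r6c4=7.
Step 4. [r1c6∈{5,6,7}] 7 has one home in col 6: r1c6. So r1c6=7.
Step 5. [r1c8∈{3,6,9}] r1c8 is the only open cell in row 1 admitting 6, so r1c8=6.
Step 6. [r1c3∈{3}] only 3 remains possible at r1c3. So r1c3=3.
Step 7. [r9c3∈{2}] only 2 remains possible at r9c3 ⇒ r9c3=2.
Step 8. [r5c1∈{5,9}] 9 has one home in row 5: r5c1 ⇒ r5c1=9.
Step 9. [r5c5∈{2,5}] across row 5, 2 lands solely at r5c5 ⇒ r5c5=2.
Step 10. [r5c7∈{7}] r5c7's peers cover all but 7, so r5c7=7.
Step 11. [r1c4∈{9}] nothing but 9 survives at r1c4 ⇒ r1c4=9.
Step 12. [r4c8∈{1}] nothing but 1 survives at r4c8, so r4c8=1.
Step 13. [r3c3∈{7}] nothing but 7 survives at r3c3 ⇒ r3c3=7.
Step 14. [r1c5∈{5}] r1c5 has the single candidate 5 ⇒ r1c5=5.
Step 15. [r8c7∈{6}] r8c7's peers cover all but 6 ⇒ r8c7=6.
Step 16. [r6c7∈{4}] r6c7 has the single candidate 4, so r6c7=4.
Step 17. [r9c5∈{4}] only 4 remains possible at r9c5 ⇒ r9c5=4.
Step 18. [r3c8∈{9}] r3c8 has the single candidate 9, so r3c8=9.
Step 19. [r6c3∈{6}] r6c3's peers cover all but 6, so r6c3=6.
Step 20. [r3c5∈{1}] r3c5 is down to just 1. So r3c5=1.
Step 21. [r9c2∈{9}] r9c2 is down to just 9. So r9c2=9.
Step 22. [r2c8∈{3}] r2c8 is down to just 3, so r2c8=3.
Step 23. [r3c7∈{2}] r3c7 is down to just 2. So r3c7=2.
Step 24. [r6c6∈{1}] r6c6's peers cover all but 1 ⇒ r6c6=1.
Step 25. [r9c9∈{1}] r9c9 is down to just 1, so r9c9=1.
Step 26. [r2c6∈{6}] nothing but 6 survives at r2c6 ⇒ r2c6=6.
Step 27. [r5c6∈{5}] r5c6's peers cover all but 5, so r5c6=5.
Step 28. [r6c2∈{2}] r6c2's peers cover all but 2 ⇒ r6c2=2.
Step 29. [r4c4∈{8}] r4c4's peers cover all but 8. So r4c4=8.
Step 30. [r9c1∈{3}] r9c1's peers cover all but 3. So r9c1=3.
Step 31. [r7c8∈{4}] nothing but 4 survives at r7c8 ⇒ r7c8=4.
Step 32. [r2c1∈{4}] r2c1 is down to just 4 ⇒ r2c1=4.
Step 33. [r7c3∈{8}] r7c3 has the single candidate 8, so r7c3=8.
Step 34. [r4c1∈{5}] r4c1's peers cover all but 5 ⇒ r4c1=5.

Answer: 2 1 3 9 5 7 8 6 4 / 4 5 9 2 8 6 1 3 7 / 6 8 7 3 1 4 2 9 5 / 5 7 4 8 6 3 9 1 2 / 9 3 1 4 2 5 7 8 6 / 8 2 6 7 9 1 4 5 3 / 1 6 8 5 7 2 3 4 9 / 7 4 5 1 3 9 6 2 8 / 3 9 2 6 4 8 5 7 1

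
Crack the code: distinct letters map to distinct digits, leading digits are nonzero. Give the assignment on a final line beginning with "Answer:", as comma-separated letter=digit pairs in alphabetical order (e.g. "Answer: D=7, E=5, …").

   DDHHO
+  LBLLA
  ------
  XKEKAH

Step 1. [col 1: O + A ≡ H (mod 10)] column 1 (O + A ≡ H (mod 10), carry-in 0) doesn't pin A yet; pick A=3 and continue, so A=3.
Step 2. [col 1: O + A ≡ H (mod 10)] column 1 (O + A ≡ H (mod 10), carry-in 0) doesn't pin O yet; pick O=2 and continue, so O=2.
Step 3. [X] the sum has 6 digits but both addends have 5; that extra leading digit X is the final carry, namely 1 ⇒ X=1.
Step 4. [col 1: O + A ≡ H (mod 10)] column 1 reads O+A+carry(0)=H with O=2, A=3; with digits 1,2,3 already taken and all letters distinct, the only value for H is 5. So H=5.
Step 5. [col 2: H + L ≡ A (mod 10)] from column 2 (H=5, A=3, carry-in 0, digits 1,2,3,5 already taken and all letters distinct): L must equal 8 ⇒ L=8.
Step 6. [col 3: H + L ≡ K (mod 10)] in column 3 we have H+L≡K with carry-in 1; given H=5, L=8 and digits 1,2,3,5,8 already taken and all letters distinct, that pins K to 4, so K=4.
Step 7. [col 4: D + B ≡ E (mod 10)] column 4 reads D+B+carry(1)=E with nothing yet; with digits 1,2,3,4,5,8 already taken and all letters distinct, the only value for E is 7. So E=7.
Step 8. [col 4: D + B ≡ E (mod 10)] no forcing yet in column 4 (carry-in 1); B=0 is free and consistent — try it ⇒ B=0.
Step 9. [col 4: D + B ≡ E (mod 10)] column 4 reads D+B+carry(1)=E with B=0, E=7; with digits 0,1,2,3,4,5,7,8 already taken and all letters distinct, the only value for D is 6, so D=6.

Answer: A=3, B=0, D=6, E=7, H=5, K=4, L=8, O=2, X=1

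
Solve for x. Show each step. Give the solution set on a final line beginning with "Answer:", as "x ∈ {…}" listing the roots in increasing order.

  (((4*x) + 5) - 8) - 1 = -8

Step 1. [(((4*x) + 5) - 8) - 1 = -8] peel the -1: add 1 from each side, so sub: ((4*x) + 5) - 8 = -7.
Step 2. [((4*x) + 5) - 8 = -7] peel the -8: add 8 from each side ⇒ sub: (4*x) + 5 = 1.
Step 3. [(4*x) + 5 = 1] peel the +5: subtract 5 from each side, so sub: 4*x = -4.
Step 4. [4*x = -4] LHS = 4·(…); ÷4 both sides ⇒ div: x = -1.

Answer: x ∈ {-1}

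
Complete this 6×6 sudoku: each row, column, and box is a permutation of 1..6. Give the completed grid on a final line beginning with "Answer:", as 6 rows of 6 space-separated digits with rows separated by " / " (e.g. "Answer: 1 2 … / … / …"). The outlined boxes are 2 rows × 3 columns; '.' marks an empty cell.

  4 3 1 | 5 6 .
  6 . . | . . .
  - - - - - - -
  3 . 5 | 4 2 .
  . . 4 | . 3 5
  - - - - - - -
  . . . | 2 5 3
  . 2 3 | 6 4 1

Step 1. [r3c2∈{1,6}] in row 3, 1 fits only at r3c2 ⇒ r3c2=1.
Step 2. [r2c6∈{2,4}] across row 2, 4 lands solely at r2c6 ⇒ r2c6=4.
Step 3. [r4c2∈{6}] r4c2's peers cover all but 6 ⇒ r4c2=6.
Step 4. [r2c4∈{1,3}] across row 2, 3 lands solely at r2c4, so r2c4=3.
Step 5. [r5c2∈{4}] only 4 remains possible at r5c2 ⇒ r5c2=4.
Step 6. [r1c6∈{2}] r1c6 is down to just 2, so r1c6=2.
Step 7. [r5c3∈{6}] r5c3 has the single candidate 6. So r5c3=6.
Step 8. [r4c4∈{1}] r4c4's peers cover all but 1. So r4c4=1.
Step 9. [r4c1∈{2}] r4c1's peers cover all but 2 ⇒ r4c1=2.
Step 10. [r5c1∈{1}] nothing but 1 survives at r5c1, so r5c1=1.
Step 11. [r2c2∈{5}] r2c2's peers cover all but 5. So r2c2=5.
Step 12. [r6c1∈{5}] r6c1 is down to just 5. So r6c1=5.
Step 13. [r2c3∈{2}] nothing but 2 survives at r2c3 ⇒ r2c3=2.
Step 14. [r3c6∈{6}] nothing but 6 survives at r3c6 ⇒ r3c6=6.
Step 15. [r2c5∈{1}] r2c5's peers cover all but 1. So r2c5=1.

Answer: 4 3 1 5 6 2 / 6 5 2 3 1 4 / 3 1 5 4 2 6 / 2 6 4 1 3 5 / 1 4 6 2 5 3 / 5 2 3 6 4 1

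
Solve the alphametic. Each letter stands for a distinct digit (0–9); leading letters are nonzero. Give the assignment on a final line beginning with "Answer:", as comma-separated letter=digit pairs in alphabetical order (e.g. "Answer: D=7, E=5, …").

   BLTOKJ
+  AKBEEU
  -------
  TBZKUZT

Step 1. [col 1: J + U ≡ T (mod 10)] no forcing yet in column 1 (carry-in 0); U=3 is free and consistent — try it. So U=3.
Step 2. [col 1: J + U ≡ T (mod 10)] no forcing yet in column 1 (carry-in 0); J=8 is free and consistent — try it. So J=8.
Step 3. [col 1: J + U ≡ T (mod 10)] in column 1 we have J+U≡T with carry-in 0; given J=8, U=3 and digits 3,8 already taken and all letters distinct, that pins T to 1, so T=1.
Step 4. [col 2: K + E ≡ Z (mod 10)] K=4 is one option consistent with column 2 (K + E ≡ Z (mod 10), carry-in 1) — take it. So K=4.
Step 5. [col 2: K + E ≡ Z (mod 10)] E=5 is one option consistent with column 2 (K + E ≡ Z (mod 10), carry-in 1) — take it ⇒ E=5.
Step 6. [col 2: K + E ≡ Z (mod 10)] in column 2 we have K+E≡Z with carry-in 1; given K=4, E=5 and digits 1,3,4,5,8 already taken and all letters distinct, that pins Z to 0. So Z=0.
Step 7. [col 3: O + E ≡ U (mod 10)] from column 3 (E=5, U=3, carry-in 1, digits 0,1,3,4,5,8 already taken and all letters distinct): O must equal 7, so O=7.
Step 8. [col 4: T + B ≡ K (mod 10)] in column 4 we have T+B≡K with carry-in 1; given T=1, K=4 and digits 0,1,3,4,5,7,8 already taken and all letters distinct, that pins B to 2, so B=2.
Step 9. [col 5: L + K ≡ Z (mod 10)] in column 5 we have L+K≡Z with carry-in 0; given K=4, Z=0 and digits 0,1,2,3,4,5,7,8 already taken and all letters distinct, that pins L to 6. So L=6.
Step 10. [col 6: B + A ≡ B (mod 10)] from column 6 (B=2, carry-in 1, digits 0,1,2,3,4,5,6,7,8 already taken and all letters distinct): A must equal 9, so A=9.

Answer: A=9, B=2, E=5, J=8, K=4, L=6, O=7, T=1, U=3, Z=0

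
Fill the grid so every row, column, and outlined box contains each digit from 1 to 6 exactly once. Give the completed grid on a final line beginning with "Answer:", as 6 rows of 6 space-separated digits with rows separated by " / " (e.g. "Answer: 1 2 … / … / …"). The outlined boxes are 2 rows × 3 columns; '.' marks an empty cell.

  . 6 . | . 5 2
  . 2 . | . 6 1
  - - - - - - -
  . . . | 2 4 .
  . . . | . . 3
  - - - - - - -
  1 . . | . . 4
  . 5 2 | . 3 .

Step 1. [r6c1∈{4,6}] 4 has one home in row 6: r6c1. So r6c1=4.
Step 2. [r1c1∈{3}] r1c1 is down to just 3. So r1c1=3.
Step 3. [r3c6∈{5,6}] r3c6 is the only open cell in col 6 admitting 5 ⇒ r3c6=5.
Step 4. [r4c4∈{1,6}] box 4 places 6 nowhere but r4c4. So r4c4=6.
Step 5. [r1c3∈{1,4}] across row 1, 1 lands solely at r1c3, so r1c3=1.
Step 6. [r2c3∈{4,5}] across box 1, 4 lands solely at r2c3 ⇒ r2c3=4.
Step 7. [r5c3∈{3,6}] across row 5, 6 lands solely at r5c3 ⇒ r5c3=6.
Step 8. [r3c2∈{1,3}] row 3 places 1 nowhere but r3c2 ⇒ r3c2=1.
Step 9. [r4c1∈{2,5}] 2 has one home in row 4: r4c1, so r4c1=2.
Step 10. [r4c5∈{1}] r4c5's peers cover all but 1, so r4c5=1.
Step 11. [r4c3∈{5}] nothing but 5 survives at r4c3. So r4c3=5.
Step 12. [r1c4∈{4}] r1c4's peers cover all but 4. So r1c4=4.
Step 13. [r2c1∈{5}] r2c1's peers cover all but 5, so r2c1=5.
Step 14. [r3c1∈{6}] only 6 remains possible at r3c1, so r3c1=6.
Step 15. [r5c5∈{2}] r5c5's peers cover all but 2, so r5c5=2.
Step 16. [r3c3∈{3}] nothing but 3 survives at r3c3. So r3c3=3.
Step 17. [r2c4∈{3}] r2c4's peers cover all but 3, so r2c4=3.
Step 18. [r4c2∈{4}] nothing but 4 survives at r4c2 ⇒ r4c2=4.
Step 19. [r6c6∈{6}] only 6 remains possible at r6c6 ⇒ r6c6=6.
Step 20. [r6c4∈{1}] r6c4's peers cover all but 1, so r6c4=1.
Step 21. [r5c4∈{5}] r5c4 has the single candidate 5, so r5c4=5.
Step 22. [r5c2∈{3}] r5c2 is down to just 3, so r5c2=3.

Answer: 3 6 1 4 5 2 / 5 2 4 3 6 1 / 6 1 3 2 4 5 / 2 4 5 6 1 3 / 1 3 6 5 2 4 / 4 5 2 1 3 6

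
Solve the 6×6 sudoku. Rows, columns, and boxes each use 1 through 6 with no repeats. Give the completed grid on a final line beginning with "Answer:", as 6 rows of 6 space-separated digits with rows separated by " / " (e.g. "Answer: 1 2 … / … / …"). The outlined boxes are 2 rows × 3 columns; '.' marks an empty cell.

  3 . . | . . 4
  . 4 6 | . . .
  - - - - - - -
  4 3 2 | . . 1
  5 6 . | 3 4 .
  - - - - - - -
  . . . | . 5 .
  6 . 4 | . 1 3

Step 1. [r6c4∈{2}] only 2 remains possible at r6c4. So r6c4=2.
Step 2. [r2c6∈{2,5}] 5 has one home in col 6: r2c6 ⇒ r2c6=5.
Step 3. [r2c4∈{1}] r2c4 is down to just 1 ⇒ r2c4=1.
Step 4. [r5c1∈{1,2}] in col 1, 1 fits only at r5c1, so r5c1=1.
Step 5. [r1c2∈{1,2,5}] r1c2 is the only open cell in col 2 admitting 1. So r1c2=1.
Step 6. [r1c4∈{6}] nothing but 6 survives at r1c4 ⇒ r1c4=6.
Step 7. [r1c5∈{2}] only 2 remains possible at r1c5. So r1c5=2.
Step 8. [r3c4∈{5}] r3c4's peers cover all but 5. So r3c4=5.
Step 9. [r2c1∈{2}] r2c1 is down to just 2, so r2c1=2.
Step 10. [r6c2∈{5}] nothing but 5 survives at r6c2. So r6c2=5.
Step 11. [r3c5∈{6}] nothing but 6 survives at r3c5. So r3c5=6.
Step 12. [r4c3∈{1}] r4c3's peers cover all but 1. So r4c3=1.
Step 13. [r4c6∈{2}] r4c6's peers cover all but 2 ⇒ r4c6=2.
Step 14. [r5c4∈{4}] r5c4's peers cover all but 4. So r5c4=4.
Step 15. [r1c3∈{5}] r1c3 is down to just 5, so r1c3=5.
Step 16. [r5c2∈{2}] nothing but 2 survives at r5c2 ⇒ r5c2=2.
Step 17. [r5c6∈{6}] r5c6 has the single candidate 6 ⇒ r5c6=6.
Step 18. [r5c3∈{3}] only 3 remains possible at r5c3, so r5c3=3.
Step 19. [r2c5∈{3}] nothing but 3 survives at r2c5 ⇒ r2c5=3.

Answer: 3 1 5 6 2 4 / 2 4 6 1 3 5 / 4 3 2 5 6 1 / 5 6 1 3 4 2 / 1 2 3 4 5 6 / 6 5 4 2 1 3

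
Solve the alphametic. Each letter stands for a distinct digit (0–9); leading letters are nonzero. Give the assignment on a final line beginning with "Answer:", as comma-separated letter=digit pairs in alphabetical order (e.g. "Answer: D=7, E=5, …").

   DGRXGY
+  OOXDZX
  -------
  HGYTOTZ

Step 1. [H] H is the leading digit of a 7-digit sum of two 6-digit numbers; the final carry is exactly 1, so H=1.
Step 2. [col 1: Y + X ≡ Z (mod 10)] no forcing yet in column 1 (carry-in 0); Z=2 is free and consistent — try it ⇒ Z=2.
Step 3. [col 1: Y + X ≡ Z (mod 10)] several values work for X in column 1 (Y + X ≡ Z (mod 10), carry-in 0); try X=5, so X=5.
Step 4. [col 1: Y + X ≡ Z (mod 10)] column 1 reads Y+X+carry(0)=Z with X=5, Z=2; with digits 1,2,5 already taken and all letters distinct, the only value for Y is 7. So Y=7.
Step 5. [col 2: G + Z ≡ T (mod 10)] column 2 (G + Z ≡ T (mod 10), carry-in 1) doesn't pin G yet; pick G=3 and continue, so G=3.
Step 6. [col 2: G + Z ≡ T (mod 10)] column 2 reads G+Z+carry(1)=T with G=3, Z=2; with digits 1,2,3,5,7 already taken and all letters distinct, the only value for T is 6, so T=6.
Step 7. [col 3: X + D ≡ O (mod 10)] column 3 (X + D ≡ O (mod 10), carry-in 0) doesn't pin O yet; pick O=4 and continue. So O=4.
Step 8. [col 3: X + D ≡ O (mod 10)] column 3 reads X+D+carry(0)=O with X=5, O=4; with digits 1,2,3,4,5,6,7 already taken and all letters distinct, the only value for D is 9. So D=9.
Step 9. [col 4: R + X ≡ T (mod 10)] from column 4 (X=5, T=6, carry-in 1, digits 1,2,3,4,5,6,7,9 already taken and all letters distinct): R must equal 0, so R=0.

Answer: D=9, G=3, H=1, O=4, R=0, T=6, X=5, Y=7, Z=2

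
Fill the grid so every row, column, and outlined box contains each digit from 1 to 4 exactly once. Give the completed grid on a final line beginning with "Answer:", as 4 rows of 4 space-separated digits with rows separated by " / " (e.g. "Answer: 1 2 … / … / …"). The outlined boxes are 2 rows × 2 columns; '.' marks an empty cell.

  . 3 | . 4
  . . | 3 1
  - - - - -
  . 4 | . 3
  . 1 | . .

Step 1. [r3c1∈{2}] r3c1 has the single candidate 2. So r3c1=2.
Step 2. [r1c3∈{2}] r1c3's peers cover all but 2 ⇒ r1c3=2.
Step 3. [r2c2∈{2}] r2c2 has the single candidate 2. So r2c2=2.
Step 4. [r4c4∈{2}] r4c4 has the single candidate 2 ⇒ r4c4=2.
Step 5. [r1c1∈{1}] r1c1's peers cover all but 1. So r1c1=1.
Step 6. [r4c3∈{4}] r4c3 has the single candidate 4, so r4c3=4.
Step 7. [r3c3∈{1}] only 1 remains possible at r3c3 ⇒ r3c3=1.
Step 8. [r4c1∈{3}] only 3 remains possible at r4c1. So r4c1=3.
Step 9. [r2c1∈{4}] r2c1's peers cover all but 4 ⇒ r2c1=4.

Answer: 1 3 2 4 / 4 2 3 1 / 2 4 1 3 / 3 1 4 2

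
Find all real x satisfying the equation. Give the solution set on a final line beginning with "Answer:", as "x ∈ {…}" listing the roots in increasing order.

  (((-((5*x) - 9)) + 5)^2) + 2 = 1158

Step 1. [(((-((5*x) - 9)) + 5)^2) + 2 = 1158] +2 is outermost — subtract 2 both sides, so sub: ((-((5*x) - 9)) + 5)^2 = 1156.
Step 2. [((-((5*x) - 9)) + 5)^2 = 1156] √ both sides: 1156 ≥ 0 gives two branches ⇒ sqrt: (-((5*x) - 9)) + 5 = 34 or -34.
Step 3. [(-((5*x) - 9)) + 5 = 34 or -34] the outer +5 inverts by subtracting 5 ⇒ sub: -((5*x) - 9) = 29 or -39.
Step 4. [-((5*x) - 9) = 29 or -39] flip signs both sides, so neg: (5*x) - 9 = -29 or 39.
Step 5. [(5*x) - 9 = -29 or 39] the outer -9 inverts by adding 9. So sub: 5*x = -20 or 48.
Step 6. [5*x = -20 or 48] divide by the outer 5. So div: x = -4 or 48/5.

Answer: x ∈ {-4, 48/5}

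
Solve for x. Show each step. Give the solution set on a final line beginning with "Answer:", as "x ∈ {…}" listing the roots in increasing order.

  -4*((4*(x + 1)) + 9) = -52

Step 1. [-4*((4*(x + 1)) + 9) = -52] leading coefficient -4: divide by -4. So div: (4*(x + 1)) + 9 = 13.
Step 2. [(4*(x + 1)) + 9 = 13] 9 comes off first (subtract 9). So sub: 4*(x + 1) = 4.
Step 3. [4*(x + 1) = 4] leading coefficient 4: divide by 4, so div: x + 1 = 1.
Step 4. [x + 1 = 1] 1 comes off first (subtract 1) ⇒ sub: x = 0.

Answer: x ∈ {0}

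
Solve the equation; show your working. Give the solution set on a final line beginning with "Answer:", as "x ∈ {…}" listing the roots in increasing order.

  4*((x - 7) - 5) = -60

Step 1. [4*((x - 7) - 5) = -60] leading coefficient 4: divide by 4, so div: (x - 7) - 5 = -15.
Step 2. [(x - 7) - 5 = -15] -5 is outermost — add 5 both sides. So sub: x - 7 = -10.
Step 3. [x - 7 = -10] peel the -7: add 7 from each side. So sub: x = -3.

Answer: x ∈ {-3}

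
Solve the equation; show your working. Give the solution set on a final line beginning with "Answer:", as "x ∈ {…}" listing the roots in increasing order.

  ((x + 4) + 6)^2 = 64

Step 1. [((x + 4) + 6)^2 = 64] √ both sides: 64 ≥ 0 gives two branches. So sqrt: (x + 4) + 6 = 8 or -8.
Step 2. [(x + 4) + 6 = 8 or -8] the outer +6 inverts by subtracting 6 ⇒ sub: x + 4 = 2 or -14.
Step 3. [x + 4 = 2 or -14] peel the +4: subtract 4 from each side. So sub: x = -2 or -18.

Answer: x ∈ {-18, -2}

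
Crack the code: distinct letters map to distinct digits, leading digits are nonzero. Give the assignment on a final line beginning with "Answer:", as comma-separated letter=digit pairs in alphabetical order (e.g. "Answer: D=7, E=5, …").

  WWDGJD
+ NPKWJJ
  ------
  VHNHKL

Step 1. [col 1: D + J ≡ L (mod 10)] L=6 is one option consistent with column 1 (D + J ≡ L (mod 10), carry-in 0) — take it ⇒ L=6.
Step 2. [col 1: D + J ≡ L (mod 10)] D=1 is one option consistent with column 1 (D + J ≡ L (mod 10), carry-in 0) — take it ⇒ D=1.
Step 3. [col 1: D + J ≡ L (mod 10)] in column 1 we have D+J≡L with carry-in 0; given D=1, L=6 and digits 1,6 already taken and all letters distinct, that pins J to 5 ⇒ J=5.
Step 4. [col 2: J + J ≡ K (mod 10)] from column 2 (J=5, carry-in 0, digits 1,5,6 already taken and all letters distinct): K must equal 0, so K=0.
Step 5. [col 3: G + W ≡ H (mod 10)] H=3 is one option consistent with column 3 (G + W ≡ H (mod 10), carry-in 1) — take it ⇒ H=3.
Step 6. [col 3: G + W ≡ H (mod 10)] no forcing yet in column 3 (carry-in 1); G=8 is free and consistent — try it ⇒ G=8.
Step 7. [col 3: G + W ≡ H (mod 10)] in column 3 we have G+W≡H with carry-in 1; given G=8, H=3 and digits 0,1,3,5,6,8 already taken and all letters distinct, that pins W to 4. So W=4.
Step 8. [col 4: D + K ≡ N (mod 10)] column 4 reads D+K+carry(1)=N with D=1, K=0; with digits 0,1,3,4,5,6,8 already taken and all letters distinct, the only value for N is 2. So N=2.
Step 9. [col 5: W + P ≡ H (mod 10)] column 5 reads W+P+carry(0)=H with W=4, H=3; with digits 0,1,2,3,4,5,6,8 already taken and all letters distinct, the only value for P is 9 ⇒ P=9.
Step 10. [col 6: W + N ≡ V (mod 10)] in column 6 we have W+N≡V with carry-in 1; given W=4, N=2 and digits 0,1,2,3,4,5,6,8,9 already taken and all letters distinct, that pins V to 7 ⇒ V=7.

Answer: D=1, G=8, H=3, J=5, K=0, L=6, N=2, P=9, V=7, W=4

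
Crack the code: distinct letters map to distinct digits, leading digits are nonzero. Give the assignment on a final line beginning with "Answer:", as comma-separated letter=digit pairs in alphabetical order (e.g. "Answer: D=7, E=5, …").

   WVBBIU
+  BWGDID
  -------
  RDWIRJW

Step 1. [col 1: U + D ≡ W (mod 10)] column 1 (U + D ≡ W (mod 10), carry-in 0) doesn't pin W yet; pick W=7 and continue ⇒ W=7.
Step 2. [col 1: U + D ≡ W (mod 10)] no forcing yet in column 1 (carry-in 0); U=3 is free and consistent — try it, so U=3.
Step 3. [R] adding two 6-digit numbers gives at most 6+1 digits, and here it does — R is that final carry and must be 1. So R=1.
Step 4. [col 1: U + D ≡ W (mod 10)] column 1: given U=3, W=7, carry-in 0, and digits 1,3,7 already taken and all letters distinct, U+D≡W (mod 10) forces D=4, so D=4.
Step 5. [col 2: I + I ≡ J (mod 10)] column 2 (I + I ≡ J (mod 10), carry-in 0) doesn't pin J yet; pick J=0 and continue, so J=0.
Step 6. [col 2: I + I ≡ J (mod 10)] column 2 reads I+I+carry(0)=J with J=0; with digits 0,1,3,4,7 already taken and all letters distinct, the only value for I is 5 ⇒ I=5.
Step 7. [col 3: B + D ≡ R (mod 10)] in column 3 we have B+D≡R with carry-in 1; given D=4, R=1 and digits 0,1,3,4,5,7 already taken and all letters distinct, that pins B to 6. So B=6.
Step 8. [col 4: B + G ≡ I (mod 10)] in column 4 we have B+G≡I with carry-in 1; given B=6, I=5 and digits 0,1,3,4,5,6,7 already taken and all letters distinct, that pins G to 8. So G=8.
Step 9. [col 5: V + W ≡ W (mod 10)] in column 5 we have V+W≡W with carry-in 1; given W=7 and digits 0,1,3,4,5,6,7,8 already taken and all letters distinct, that pins V to 9, so V=9.

Answer: B=6, D=4, G=8, I=5, J=0, R=1, U=3, V=9, W=7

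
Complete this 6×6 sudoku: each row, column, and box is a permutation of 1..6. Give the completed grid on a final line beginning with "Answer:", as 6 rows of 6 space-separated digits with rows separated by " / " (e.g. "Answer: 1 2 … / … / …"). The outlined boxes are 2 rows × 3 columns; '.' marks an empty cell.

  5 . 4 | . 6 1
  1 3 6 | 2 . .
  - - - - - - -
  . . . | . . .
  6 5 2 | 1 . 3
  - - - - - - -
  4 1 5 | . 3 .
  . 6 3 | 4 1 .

Step 1. [r6c6∈{2,5}] r6c6 is the only open cell in row 6 admitting 5 ⇒ r6c6=5.
Step 2. [r4c5∈{4}] only 4 remains possible at r4c5 ⇒ r4c5=4.
Step 3. [r5c4∈{6}] r5c4 has the single candidate 6 ⇒ r5c4=6.
Step 4. [r3c5∈{2,5}] across col 5, 2 lands solely at r3c5. So r3c5=2.
Step 5. [r2c6∈{4}] only 4 remains possible at r2c6, so r2c6=4.
Step 6. [r3c4∈{5}] r3c4 is down to just 5, so r3c4=5.
Step 7. [r3c1∈{3}] r3c1's peers cover all but 3, so r3c1=3.
Step 8. [r2c5∈{5}] only 5 remains possible at r2c5 ⇒ r2c5=5.
Step 9. [r1c2∈{2}] r1c2 is down to just 2 ⇒ r1c2=2.
Step 10. [r3c6∈{6}] nothing but 6 survives at r3c6. So r3c6=6.
Step 11. [r3c2∈{4}] only 4 remains possible at r3c2 ⇒ r3c2=4.
Step 12. [r6c1∈{2}] nothing but 2 survives at r6c1 ⇒ r6c1=2.
Step 13. [r1c4∈{3}] r1c4's peers cover all but 3, so r1c4=3.
Step 14. [r5c6∈{2}] r5c6 has the single candidate 2. So r5c6=2.
Step 15. [r3c3∈{1}] nothing but 1 survives at r3c3, so r3c3=1.

Answer: 5 2 4 3 6 1 / 1 3 6 2 5 4 / 3 4 1 5 2 6 / 6 5 2 1 4 3 / 4 1 5 6 3 2 / 2 6 3 4 1 5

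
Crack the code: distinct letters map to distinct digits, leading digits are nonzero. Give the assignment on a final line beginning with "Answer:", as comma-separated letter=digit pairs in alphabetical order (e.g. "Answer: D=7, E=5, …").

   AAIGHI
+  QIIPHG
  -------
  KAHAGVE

Step 1. [col 1: I + G ≡ E (mod 10)] I=7 is one option consistent with column 1 (I + G ≡ E (mod 10), carry-in 0) — take it ⇒ I=7.
Step 2. [K] K is the leading digit of a 7-digit sum of two 6-digit numbers; the final carry is exactly 1 ⇒ K=1.
Step 3. [col 1: I + G ≡ E (mod 10)] no forcing yet in column 1 (carry-in 0); E=3 is free and consistent — try it, so E=3.
Step 4. [col 1: I + G ≡ E (mod 10)] from column 1 (I=7, E=3, carry-in 0, digits 1,3,7 already taken and all letters distinct): G must equal 6. So G=6.
Step 5. [col 2: H + H ≡ V (mod 10)] column 2 (H + H ≡ V (mod 10), carry-in 1) doesn't pin H yet; pick H=2 and continue ⇒ H=2.
Step 6. [col 2: H + H ≡ V (mod 10)] column 2 reads H+H+carry(1)=V with H=2; with digits 1,2,3,6,7 already taken and all letters distinct, the only value for V is 5, so V=5.
Step 7. [col 3: G + P ≡ G (mod 10)] column 3 reads G+P+carry(0)=G with G=6; with digits 1,2,3,5,6,7 already taken and all letters distinct, the only value for P is 0. So P=0.
Step 8. [col 4: I + I ≡ A (mod 10)] column 4 reads I+I+carry(0)=A with I=7; with digits 0,1,2,3,5,6,7 already taken and all letters distinct, the only value for A is 4, so A=4.
Step 9. [col 6: A + Q ≡ A (mod 10)] column 6 reads A+Q+carry(1)=A with A=4; with digits 0,1,2,3,4,5,6,7 already taken and all letters distinct, the only value for Q is 9 ⇒ Q=9.

Answer: A=4, E=3, G=6, H=2, I=7, K=1, P=0, Q=9, V=5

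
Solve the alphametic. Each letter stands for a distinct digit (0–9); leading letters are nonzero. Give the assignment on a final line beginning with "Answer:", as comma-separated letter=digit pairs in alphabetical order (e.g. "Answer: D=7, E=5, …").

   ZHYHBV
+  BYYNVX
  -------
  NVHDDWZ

Step 1. [col 1: V + X ≡ Z (mod 10)] several values work for Z in column 1 (V + X ≡ Z (mod 10), carry-in 0); try Z=5 ⇒ Z=5.
Step 2. [col 1: V + X ≡ Z (mod 10)] several values work for V in column 1 (V + X ≡ Z (mod 10), carry-in 0); try V=3 ⇒ V=3.
Step 3. [col 1: V + X ≡ Z (mod 10)] column 1 reads V+X+carry(0)=Z with V=3, Z=5; with digits 3,5 already taken and all letters distinct, the only value for X is 2 ⇒ X=2.
Step 4. [N] N is the leading digit of a 7-digit sum of two 6-digit numbers; the final carry is exactly 1 ⇒ N=1.
Step 5. [col 2: B + V ≡ W (mod 10)] several values work for B in column 2 (B + V ≡ W (mod 10), carry-in 0); try B=7. So B=7.
Step 6. [col 2: B + V ≡ W (mod 10)] column 2 reads B+V+carry(0)=W with B=7, V=3; with digits 1,2,3,5,7 already taken and all letters distinct, the only value for W is 0, so W=0.
Step 7. [col 3: H + N ≡ D (mod 10)] several values work for D in column 3 (H + N ≡ D (mod 10), carry-in 1); try D=8 ⇒ D=8.
Step 8. [col 3: H + N ≡ D (mod 10)] column 3: given N=1, D=8, carry-in 1, and digits 0,1,2,3,5,7,8 already taken and all letters distinct, H+N≡D (mod 10) forces H=6 ⇒ H=6.
Step 9. [col 4: Y + Y ≡ D (mod 10)] several values work for Y in column 4 (Y + Y ≡ D (mod 10), carry-in 0); try Y=9 ⇒ Y=9.

Answer: B=7, D=8, H=6, N=1, V=3, W=0, X=2, Y=9, Z=5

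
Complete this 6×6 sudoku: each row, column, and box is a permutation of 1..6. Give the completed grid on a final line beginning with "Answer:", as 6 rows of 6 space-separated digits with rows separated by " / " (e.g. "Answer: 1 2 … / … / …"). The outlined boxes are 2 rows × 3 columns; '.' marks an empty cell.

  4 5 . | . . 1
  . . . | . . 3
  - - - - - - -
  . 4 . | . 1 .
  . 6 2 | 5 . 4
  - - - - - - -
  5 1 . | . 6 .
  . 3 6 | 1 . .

Step 1. [r6c5∈{2,4,5}] 4 has one home in row 6: r6c5. So r6c5=4.
Step 2. [r1c5∈{2}] r1c5's peers cover all but 2 ⇒ r1c5=2.
Step 3. [r5c6∈{2}] r5c6 has the single candidate 2, so r5c6=2.
Step 4. [r2c1∈{1,2,6}] in col 1, 6 fits only at r2c1 ⇒ r2c1=6.
Step 5. [r3c1∈{3}] nothing but 3 survives at r3c1. So r3c1=3.
Step 6. [r3c4∈{2,6}] in row 3, 2 fits only at r3c4, so r3c4=2.
Step 7. [r3c6∈{6}] only 6 remains possible at r3c6. So r3c6=6.
Step 8. [r6c1∈{2}] r6c1 has the single candidate 2. So r6c1=2.
Step 9. [r2c3∈{1}] r2c3 is down to just 1. So r2c3=1.
Step 10. [r5c4∈{3}] r5c4 has the single candidate 3 ⇒ r5c4=3.
Step 11. [r6c6∈{5}] r6c6's peers cover all but 5, so r6c6=5.
Step 12. [r1c3∈{3}] nothing but 3 survives at r1c3, so r1c3=3.
Step 13. [r2c2∈{2}] only 2 remains possible at r2c2 ⇒ r2c2=2.
Step 14. [r2c5∈{5}] r2c5 has the single candidate 5, so r2c5=5.
Step 15. [r1c4∈{6}] r1c4 has the single candidate 6. So r1c4=6.
Step 16. [r3c3∈{5}] r3c3 is down to just 5. So r3c3=5.
Step 17. [r2c4∈{4}] r2c4's peers cover all but 4, so r2c4=4.
Step 18. [r4c5∈{3}] r4c5 has the single candidate 3 ⇒ r4c5=3.
Step 19. [r4c1∈{1}] nothing but 1 survives at r4c1, so r4c1=1.
Step 20. [r5c3∈{4}] r5c3's peers cover all but 4 ⇒ r5c3=4.

Answer: 4 5 3 6 2 1 / 6 2 1 4 5 3 / 3 4 5 2 1 6 / 1 6 2 5 3 4 / 5 1 4 3 6 2 / 2 3 6 1 4 5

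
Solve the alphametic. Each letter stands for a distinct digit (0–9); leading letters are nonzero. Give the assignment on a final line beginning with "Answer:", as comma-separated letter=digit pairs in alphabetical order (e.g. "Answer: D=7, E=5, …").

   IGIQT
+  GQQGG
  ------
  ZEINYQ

Step 1. [col 1: T + G ≡ Q (mod 10)] no forcing yet in column 1 (carry-in 0); T=7 is free and consistent — try it ⇒ T=7.
Step 2. [col 1: T + G ≡ Q (mod 10)] several values work for G in column 1 (T + G ≡ Q (mod 10), carry-in 0); try G=8, so G=8.
Step 3. [col 1: T + G ≡ Q (mod 10)] in column 1 we have T+G≡Q with carry-in 0; given T=7, G=8 and digits 7,8 already taken and all letters distinct, that pins Q to 5. So Q=5.
Step 4. [Z] adding two 5-digit numbers gives at most 5+1 digits, and here it does — Z is that final carry and must be 1, so Z=1.
Step 5. [col 2: Q + G ≡ Y (mod 10)] column 2 reads Q+G+carry(1)=Y with Q=5, G=8; with digits 1,5,7,8 already taken and all letters distinct, the only value for Y is 4, so Y=4.
Step 6. [col 3: I + Q ≡ N (mod 10)] column 3 (I + Q ≡ N (mod 10), carry-in 1) doesn't pin I yet; pick I=3 and continue, so I=3.
Step 7. [col 3: I + Q ≡ N (mod 10)] column 3: given I=3, Q=5, carry-in 1, and digits 1,3,4,5,7,8 already taken and all letters distinct, I+Q≡N (mod 10) forces N=9, so N=9.
Step 8. [col 5: I + G ≡ E (mod 10)] in column 5 we have I+G≡E with carry-in 1; given I=3, G=8 and digits 1,3,4,5,7,8,9 already taken and all letters distinct, that pins E to 2 ⇒ E=2.

Answer: E=2, G=8, I=3, N=9, Q=5, T=7, Y=4, Z=1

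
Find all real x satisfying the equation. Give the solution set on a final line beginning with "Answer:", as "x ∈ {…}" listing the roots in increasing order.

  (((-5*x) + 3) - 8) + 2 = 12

Step 1. [(((-5*x) + 3) - 8) + 2 = 12] subtract 2: x sits inside (… + 2). So sub: ((-5*x) + 3) - 8 = 10.
Step 2. [((-5*x) + 3) - 8 = 10] -8 is outermost — add 8 both sides. So sub: (-5*x) + 3 = 18.
Step 3. [(-5*x) + 3 = 18] 3 comes off first (subtract 3). So sub: -5*x = 15.
Step 4. [-5*x = 15] leading coefficient -5: divide by -5. So div: x = -3.

Answer: x ∈ {-3}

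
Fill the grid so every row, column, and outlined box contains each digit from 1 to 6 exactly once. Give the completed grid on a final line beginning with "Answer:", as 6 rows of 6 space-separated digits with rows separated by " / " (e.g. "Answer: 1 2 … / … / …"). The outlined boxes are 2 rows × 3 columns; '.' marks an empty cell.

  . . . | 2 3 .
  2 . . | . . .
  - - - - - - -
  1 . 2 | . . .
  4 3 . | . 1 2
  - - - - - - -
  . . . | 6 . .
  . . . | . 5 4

Step 1. [r2c3∈{1,3,4,5,6}] row 2 places 3 nowhere but r2c3, so r2c3=3.
Step 2. [r4c4∈{5}] r4c4 is down to just 5, so r4c4=5.
Step 3. [r3c2∈{5,6}] row 3 places 5 nowhere but r3c2, so r3c2=5.
Step 4. [r2c6∈{1,5,6}] row 2 places 5 nowhere but r2c6, so r2c6=5.
Step 5. [r6c2∈{1,2,6}] in row 6, 2 fits only at r6c2. So r6c2=2.
Step 6. [r4c3∈{6}] r4c3 has the single candidate 6, so r4c3=6.
Step 7. [r6c3∈{1}] r6c3 is down to just 1, so r6c3=1.
Step 8. [r5c2∈{4}] only 4 remains possible at r5c2. So r5c2=4.
Step 9. [r2c4∈{1,4}] across col 4, 1 lands solely at r2c4 ⇒ r2c4=1.
Step 10. [r1c6∈{6}] nothing but 6 survives at r1c6. So r1c6=6.
Step 11. [r6c4∈{3}] only 3 remains possible at r6c4 ⇒ r6c4=3.
Step 12. [r5c3∈{5}] only 5 remains possible at r5c3. So r5c3=5.
Step 13. [r3c4∈{4}] r3c4's peers cover all but 4, so r3c4=4.
Step 14. [r1c2∈{1}] r1c2 is down to just 1, so r1c2=1.
Step 15. [r5c5∈{2}] r5c5 is down to just 2 ⇒ r5c5=2.
Step 16. [r5c6∈{1}] only 1 remains possible at r5c6, so r5c6=1.
Step 17. [r2c2∈{6}] nothing but 6 survives at r2c2. So r2c2=6.
Step 18. [r3c6∈{3}] only 3 remains possible at r3c6 ⇒ r3c6=3.
Step 19. [r1c3∈{4}] r1c3 is down to just 4, so r1c3=4.
Step 20. [r2c5∈{4}] r2c5's peers cover all but 4. So r2c5=4.
Step 21. [r1c1∈{5}] r1c1 has the single candidate 5. So r1c1=5.
Step 22. [r6c1∈{6}] only 6 remains possible at r6c1, so r6c1=6.
Step 23. [r5c1∈{3}] r5c1 is down to just 3. So r5c1=3.
Step 24. [r3c5∈{6}] r3c5 has the single candidate 6, so r3c5=6.

Answer: 5 1 4 2 3 6 / 2 6 3 1 4 5 / 1 5 2 4 6 3 / 4 3 6 5 1 2 / 3 4 5 6 2 1 / 6 2 1 3 5 4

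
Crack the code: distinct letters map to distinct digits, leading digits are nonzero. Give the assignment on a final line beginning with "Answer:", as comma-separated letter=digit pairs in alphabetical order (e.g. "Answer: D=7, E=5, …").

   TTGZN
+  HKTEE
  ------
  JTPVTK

Step 1. [col 1: N + E ≡ K (mod 10)] several values work for K in column 1 (N + E ≡ K (mod 10), carry-in 0); try K=7. So K=7.
Step 2. [J] the sum has 6 digits but both addends have 5; that extra leading digit J is the final carry, namely 1. So J=1.
Step 3. [col 1: N + E ≡ K (mod 10)] N=4 is one option consistent with column 1 (N + E ≡ K (mod 10), carry-in 0) — take it. So N=4.
Step 4. [col 1: N + E ≡ K (mod 10)] from column 1 (N=4, K=7, carry-in 0, digits 1,4,7 already taken and all letters distinct): E must equal 3. So E=3.
Step 5. [col 2: Z + E ≡ T (mod 10)] no forcing yet in column 2 (carry-in 0); T=8 is free and consistent — try it, so T=8.
Step 6. [col 2: Z + E ≡ T (mod 10)] in column 2 we have Z+E≡T with carry-in 0; given E=3, T=8 and digits 1,3,4,7,8 already taken and all letters distinct, that pins Z to 5. So Z=5.
Step 7. [col 3: G + T ≡ V (mod 10)] in column 3 we have G+T≡V with carry-in 0; given T=8 and digits 1,3,4,5,7,8 already taken and all letters distinct, that pins G to 2. So G=2.
Step 8. [col 3: G + T ≡ V (mod 10)] column 3 reads G+T+carry(0)=V with G=2, T=8; with digits 1,2,3,4,5,7,8 already taken and all letters distinct, the only value for V is 0. So V=0.
Step 9. [col 4: T + K ≡ P (mod 10)] in column 4 we have T+K≡P with carry-in 1; given T=8, K=7 and digits 0,1,2,3,4,5,7,8 already taken and all letters distinct, that pins P to 6, so P=6.
Step 10. [col 5: T + H ≡ T (mod 10)] from column 5 (T=8, carry-in 1, digits 0,1,2,3,4,5,6,7,8 already taken and all letters distinct): H must equal 9 ⇒ H=9.

Answer: E=3, G=2, H=9, J=1, K=7, N=4, P=6, T=8, V=0, Z=5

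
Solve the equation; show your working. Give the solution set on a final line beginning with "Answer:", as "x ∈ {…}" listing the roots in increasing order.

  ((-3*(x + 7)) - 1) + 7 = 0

Step 1. [((-3*(x + 7)) - 1) + 7 = 0] +7 is outermost — subtract 7 both sides ⇒ sub: (-3*(x + 7)) - 1 = -7.
Step 2. [(-3*(x + 7)) - 1 = -7] 1 comes off first (add 1) ⇒ sub: -3*(x + 7) = -6.
Step 3. [-3*(x + 7) = -6] divide by the outer -3, so div: x + 7 = 2.
Step 4. [x + 7 = 2] 7 comes off first (subtract 7) ⇒ sub: x = -5.

Answer: x ∈ {-5}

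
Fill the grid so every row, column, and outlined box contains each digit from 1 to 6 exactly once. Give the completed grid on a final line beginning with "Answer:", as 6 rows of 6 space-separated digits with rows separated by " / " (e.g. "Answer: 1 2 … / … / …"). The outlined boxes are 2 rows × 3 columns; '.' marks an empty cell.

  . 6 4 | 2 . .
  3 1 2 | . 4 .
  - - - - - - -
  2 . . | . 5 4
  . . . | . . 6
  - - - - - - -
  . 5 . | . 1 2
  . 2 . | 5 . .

Step 1. [r6c6∈{3}] r6c6's peers cover all but 3. So r6c6=3.
Step 2. [r6c1∈{1,4,6}] in row 6, 4 fits only at r6c1, so r6c1=4.
Step 3. [r3c3∈{1,3,6}] row 3 places 6 nowhere but r3c3 ⇒ r3c3=6.
Step 4. [r3c2∈{3}] r3c2 is down to just 3. So r3c2=3.
Step 5. [r4c1∈{1,5}] col 1 places 1 nowhere but r4c1. So r4c1=1.
Step 6. [r4c5∈{2,3}] across row 4, 2 lands solely at r4c5. So r4c5=2.
Step 7. [r2c6∈{5}] r2c6's peers cover all but 5, so r2c6=5.
Step 8. [r2c4∈{6}] nothing but 6 survives at r2c4 ⇒ r2c4=6.
Step 9. [r5c3∈{3}] r5c3 is down to just 3, so r5c3=3.
Step 10. [r4c2∈{4}] r4c2's peers cover all but 4, so r4c2=4.
Step 11. [r1c6∈{1}] only 1 remains possible at r1c6, so r1c6=1.
Step 12. [r3c4∈{1}] r3c4 has the single candidate 1 ⇒ r3c4=1.
Step 13. [r1c1∈{5}] r1c1 is down to just 5. So r1c1=5.
Step 14. [r6c5∈{6}] r6c5 has the single candidate 6, so r6c5=6.
Step 15. [r4c4∈{3}] r4c4's peers cover all but 3. So r4c4=3.
Step 16. [r5c4∈{4}] r5c4 has the single candidate 4 ⇒ r5c4=4.
Step 17. [r1c5∈{3}] r1c5's peers cover all but 3 ⇒ r1c5=3.
Step 18. [r6c3∈{1}] r6c3 is down to just 1, so r6c3=1.
Step 19. [r4c3∈{5}] r4c3 is down to just 5. So r4c3=5.
Step 20. [r5c1∈{6}] nothing but 6 survives at r5c1. So r5c1=6.

Answer: 5 6 4 2 3 1 / 3 1 2 6 4 5 / 2 3 6 1 5 4 / 1 4 5 3 2 6 / 6 5 3 4 1 2 / 4 2 1 5 6 3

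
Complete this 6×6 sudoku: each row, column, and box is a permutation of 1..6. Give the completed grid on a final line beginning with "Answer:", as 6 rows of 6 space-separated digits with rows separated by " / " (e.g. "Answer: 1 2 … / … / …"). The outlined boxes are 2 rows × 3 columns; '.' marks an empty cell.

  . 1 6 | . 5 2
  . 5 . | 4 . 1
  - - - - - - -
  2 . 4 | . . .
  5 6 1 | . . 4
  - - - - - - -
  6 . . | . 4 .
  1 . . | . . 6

Step 1. [r1c4∈{3}] r1c4's peers cover all but 3 ⇒ r1c4=3.
Step 2. [r4c5∈{2,3}] in row 4, 3 fits only at r4c5. So r4c5=3.
Step 3. [r6c5∈{2}] r6c5 is down to just 2 ⇒ r6c5=2.
Step 4. [r6c4∈{5}] nothing but 5 survives at r6c4. So r6c4=5.
Step 5. [r6c3∈{3}] only 3 remains possible at r6c3 ⇒ r6c3=3.
Step 6. [r3c4∈{1,6}] 6 has one home in col 4: r3c4 ⇒ r3c4=6.
Step 7. [r5c2∈{2}] only 2 remains possible at r5c2. So r5c2=2.
Step 8. [r3c5∈{1}] r3c5's peers cover all but 1, so r3c5=1.
Step 9. [r6c2∈{4}] r6c2 has the single candidate 4, so r6c2=4.
Step 10. [r4c4∈{2}] only 2 remains possible at r4c4 ⇒ r4c4=2.
Step 11. [r2c1∈{3}] r2c1's peers cover all but 3, so r2c1=3.
Step 12. [r5c6∈{3}] r5c6 has the single candidate 3 ⇒ r5c6=3.
Step 13. [r3c6∈{5}] only 5 remains possible at r3c6 ⇒ r3c6=5.
Step 14. [r5c4∈{1}] r5c4 is down to just 1. So r5c4=1.
Step 15. [r3c2∈{3}] nothing but 3 survives at r3c2, so r3c2=3.
Step 16. [r2c5∈{6}] only 6 remains possible at r2c5 ⇒ r2c5=6.
Step 17. [r2c3∈{2}] only 2 remains possible at r2c3. So r2c3=2.
Step 18. [r5c3∈{5}] nothing but 5 survives at r5c3 ⇒ r5c3=5.
Step 19. [r1c1∈{4}] only 4 remains possible at r1c1, so r1c1=4.

Answer: 4 1 6 3 5 2 / 3 5 2 4 6 1 / 2 3 4 6 1 5 / 5 6 1 2 3 4 / 6 2 5 1 4 3 / 1 4 3 5 2 6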